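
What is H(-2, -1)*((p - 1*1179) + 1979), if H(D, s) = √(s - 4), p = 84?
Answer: 884*I*√5 ≈ 1976.7*I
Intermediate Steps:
H(D, s) = √(-4 + s)
H(-2, -1)*((p - 1*1179) + 1979) = √(-4 - 1)*((84 - 1*1179) + 1979) = √(-5)*((84 - 1179) + 1979) = (I*√5)*(-1095 + 1979) = (I*√5)*884 = 884*I*√5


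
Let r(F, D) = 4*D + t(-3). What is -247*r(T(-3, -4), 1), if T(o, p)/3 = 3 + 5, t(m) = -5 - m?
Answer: -494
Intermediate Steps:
T(o, p) = 24 (T(o, p) = 3*(3 + 5) = 3*8 = 24)
r(F, D) = -2 + 4*D (r(F, D) = 4*D + (-5 - 1*(-3)) = 4*D + (-5 + 3) = 4*D - 2 = -2 + 4*D)
-247*r(T(-3, -4), 1) = -247*(-2 + 4*1) = -247*(-2 + 4) = -247*2 = -494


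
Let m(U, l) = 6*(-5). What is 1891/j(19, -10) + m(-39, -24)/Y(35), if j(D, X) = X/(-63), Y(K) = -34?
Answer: 2025411/170 ≈ 11914.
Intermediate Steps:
j(D, X) = -X/63 (j(D, X) = X*(-1/63) = -X/63)
m(U, l) = -30
1891/j(19, -10) + m(-39, -24)/Y(35) = 1891/((-1/63*(-10))) - 30/(-34) = 1891/(10/63) - 30*(-1/34) = 1891*(63/10) + 15/17 = 119133/10 + 15/17 = 2025411/170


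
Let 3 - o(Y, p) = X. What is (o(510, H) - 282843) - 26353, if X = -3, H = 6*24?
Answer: -309190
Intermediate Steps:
H = 144
o(Y, p) = 6 (o(Y, p) = 3 - 1*(-3) = 3 + 3 = 6)
(o(510, H) - 282843) - 26353 = (6 - 282843) - 26353 = -282837 - 26353 = -309190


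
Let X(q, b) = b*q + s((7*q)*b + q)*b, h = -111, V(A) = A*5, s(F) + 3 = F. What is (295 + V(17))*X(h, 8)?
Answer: -19580640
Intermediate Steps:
s(F) = -3 + F
V(A) = 5*A
X(q, b) = b*q + b*(-3 + q + 7*b*q) (X(q, b) = b*q + (-3 + ((7*q)*b + q))*b = b*q + (-3 + (7*b*q + q))*b = b*q + (-3 + (q + 7*b*q))*b = b*q + (-3 + q + 7*b*q)*b = b*q + b*(-3 + q + 7*b*q))
(295 + V(17))*X(h, 8) = (295 + 5*17)*(8*(-3 - 111 - 111*(1 + 7*8))) = (295 + 85)*(8*(-3 - 111 - 111*(1 + 56))) = 380*(8*(-3 - 111 - 111*57)) = 380*(8*(-3 - 111 - 6327)) = 380*(8*(-6441)) = 380*(-51528) = -19580640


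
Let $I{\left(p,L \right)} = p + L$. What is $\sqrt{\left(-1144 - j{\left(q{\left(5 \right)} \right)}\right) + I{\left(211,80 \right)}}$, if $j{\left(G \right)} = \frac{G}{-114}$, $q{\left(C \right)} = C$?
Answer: $\frac{i \sqrt{11085018}}{114} \approx 29.205 i$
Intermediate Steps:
$j{\left(G \right)} = - \frac{G}{114}$ ($j{\left(G \right)} = G \left(- \frac{1}{114}\right) = - \frac{G}{114}$)
$I{\left(p,L \right)} = L + p$
$\sqrt{\left(-1144 - j{\left(q{\left(5 \right)} \right)}\right) + I{\left(211,80 \right)}} = \sqrt{\left(-1144 - \left(- \frac{1}{114}\right) 5\right) + \left(80 + 211\right)} = \sqrt{\left(-1144 - - \frac{5}{114}\right) + 291} = \sqrt{\left(-1144 + \frac{5}{114}\right) + 291} = \sqrt{- \frac{130411}{114} + 291} = \sqrt{- \frac{97237}{114}} = \frac{i \sqrt{11085018}}{114}$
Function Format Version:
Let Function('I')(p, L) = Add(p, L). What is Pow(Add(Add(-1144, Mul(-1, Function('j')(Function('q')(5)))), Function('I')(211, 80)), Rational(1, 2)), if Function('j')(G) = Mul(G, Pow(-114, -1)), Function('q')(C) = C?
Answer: Mul(Rational(1, 114), I, Pow(11085018, Rational(1, 2))) ≈ Mul(29.205, I)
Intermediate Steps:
Function('j')(G) = Mul(Rational(-1, 114), G) (Function('j')(G) = Mul(G, Rational(-1, 114)) = Mul(Rational(-1, 114), G))
Function('I')(p, L) = Add(L, p)
Pow(Add(Add(-1144, Mul(-1, Function('j')(Function('q')(5)))), Function('I')(211, 80)), Rational(1, 2)) = Pow(Add(Add(-1144, Mul(-1, Mul(Rational(-1, 114), 5))), Add(80, 211)), Rational(1, 2)) = Pow(Add(Add(-1144, Mul(-1, Rational(-5, 114))), 291), Rational(1, 2)) = Pow(Add(Add(-1144, Rational(5, 114)), 291), Rational(1, 2)) = Pow(Add(Rational(-130411, 114), 291), Rational(1, 2)) = Pow(Rational(-97237, 114), Rational(1, 2)) = Mul(Rational(1, 114), I, Pow(11085018, Rational(1, 2)))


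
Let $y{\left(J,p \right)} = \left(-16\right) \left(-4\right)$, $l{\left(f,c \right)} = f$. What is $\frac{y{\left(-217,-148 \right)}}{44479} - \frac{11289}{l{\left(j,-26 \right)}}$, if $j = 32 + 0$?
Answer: $- \frac{502121383}{1423328} \approx -352.78$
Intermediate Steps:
$j = 32$
$y{\left(J,p \right)} = 64$
$\frac{y{\left(-217,-148 \right)}}{44479} - \frac{11289}{l{\left(j,-26 \right)}} = \frac{64}{44479} - \frac{11289}{32} = - \frac{502121383}{1423328}$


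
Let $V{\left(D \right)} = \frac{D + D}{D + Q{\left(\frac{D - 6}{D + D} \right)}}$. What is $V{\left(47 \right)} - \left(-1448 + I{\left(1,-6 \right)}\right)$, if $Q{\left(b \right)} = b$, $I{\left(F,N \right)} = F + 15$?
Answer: $\frac{6394124}{4459} \approx 1434.0$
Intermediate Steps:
$I{\left(F,N \right)} = 15 + F$
$V{\left(D \right)} = \frac{2 D}{D + \frac{-6 + D}{2 D}}$ ($V{\left(D \right)} = \frac{D + D}{D + \frac{D - 6}{D + D}} = \frac{2 D}{D + \frac{-6 + D}{2 D}}$)
$V{\left(47 \right)} - \left(-1448 + I{\left(1,-6 \right)}\right) = \frac{4 \cdot 47^{2}}{-6 + 47 + 2 \cdot 47^{2}} - \left(-1448 + \left(15 + 1\right)\right) = 4 \cdot 2209 \frac{1}{-6 + 47 + 2 \cdot 2209} - \left(-1448 + 16\right) = 4 \cdot 2209 \frac{1}{-6 + 47 + 4418} - -1432 = 4 \cdot 2209 \cdot \frac{1}{4459} + 1432 = \frac{8836}{4459} + 1432 = \frac{6394124}{4459}$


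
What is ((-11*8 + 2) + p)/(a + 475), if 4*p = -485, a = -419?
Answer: -829/224 ≈ -3.7009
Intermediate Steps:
p = -485/4 (p = (1/4)*(-485) = -485/4 ≈ -121.25)
((-11*8 + 2) + p)/(a + 475) = ((-11*8 + 2) - 485/4)/(-419 + 475) = ((-88 + 2) - 485/4)/56 = (-86 - 485/4)*(1/56) = -829/4*1/56 = -829/224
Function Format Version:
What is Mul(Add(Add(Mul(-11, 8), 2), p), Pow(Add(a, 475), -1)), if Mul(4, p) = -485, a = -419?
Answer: Rational(-829, 224) ≈ -3.7009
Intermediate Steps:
p = Rational(-485, 4) (p = Mul(Rational(1, 4), -485) = Rational(-485, 4) ≈ -121.25)
Mul(Add(Add(Mul(-11, 8), 2), p), Pow(Add(a, 475), -1)) = Mul(Add(Add(Mul(-11, 8), 2), Rational(-485, 4)), Pow(Add(-419, 475), -1)) = Mul(Add(Add(-88, 2), Rational(-485, 4)), Pow(56, -1)) = Mul(Add(-86, Rational(-485, 4)), Rational(1, 56)) = Mul(Rational(-829, 4), Rational(1, 56)) = Rational(-829, 224)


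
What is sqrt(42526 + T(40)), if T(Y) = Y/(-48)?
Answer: sqrt(1530906)/6 ≈ 206.22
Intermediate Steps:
T(Y) = -Y/48 (T(Y) = Y*(-1/48) = -Y/48)
sqrt(42526 + T(40)) = sqrt(42526 - 1/48*40) = sqrt(42526 - 5/6) = sqrt(255151/6) = sqrt(1530906)/6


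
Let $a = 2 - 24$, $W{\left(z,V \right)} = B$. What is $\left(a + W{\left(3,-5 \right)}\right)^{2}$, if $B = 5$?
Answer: $289$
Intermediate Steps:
$W{\left(z,V \right)} = 5$
$a = -22$ ($a = 2 - 24 = -22$)
$\left(a + W{\left(3,-5 \right)}\right)^{2} = \left(-22 + 5\right)^{2} = \left(-17\right)^{2} = 289$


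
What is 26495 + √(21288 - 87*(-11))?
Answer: 26495 + √22245 ≈ 26644.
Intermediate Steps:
26495 + √(21288 - 87*(-11)) = 26495 + √(21288 + 957) = 26495 + √22245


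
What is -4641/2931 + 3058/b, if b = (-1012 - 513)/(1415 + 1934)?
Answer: -10008052609/1489925 ≈ -6717.1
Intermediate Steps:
b = -1525/3349 ≈ -0.45536
-4641/2931 + 3058/b = -4641/2931 + 3058/(-1525/3349) = -4641*1/2931 + 3058*(-3349/1525) = -1547/977 - 10241242/1525 = -10008052609/1489925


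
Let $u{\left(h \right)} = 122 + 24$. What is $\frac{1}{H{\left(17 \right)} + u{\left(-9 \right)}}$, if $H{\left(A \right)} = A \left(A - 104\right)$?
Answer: $- \frac{1}{1333} \approx -0.00075019$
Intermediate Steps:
$u{\left(h \right)} = 146$
$H{\left(A \right)} = A \left(-104 + A\right)$
$\frac{1}{H{\left(17 \right)} + u{\left(-9 \right)}} = \frac{1}{17 \left(-104 + 17\right) + 146} = \frac{1}{17 \left(-87\right) + 146} = \frac{1}{-1479 + 146} = \frac{1}{-1333} = - \frac{1}{1333}$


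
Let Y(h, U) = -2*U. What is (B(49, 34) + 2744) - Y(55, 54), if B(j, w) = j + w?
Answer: 2935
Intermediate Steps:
(B(49, 34) + 2744) - Y(55, 54) = ((49 + 34) + 2744) - (-2)*54 = (83 + 2744) - 1*(-108) = 2827 + 108 = 2935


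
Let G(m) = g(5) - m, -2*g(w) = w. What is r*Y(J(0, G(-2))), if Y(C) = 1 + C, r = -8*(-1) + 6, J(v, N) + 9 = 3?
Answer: -70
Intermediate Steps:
g(w) = -w/2
G(m) = -5/2 - m (G(m) = -½*5 - m = -5/2 - m)
J(v, N) = -6 (J(v, N) = -9 + 3 = -6)
r = 14 (r = 8 + 6 = 14)
r*Y(J(0, G(-2))) = 14*(1 - 6) = 14*(-5) = -70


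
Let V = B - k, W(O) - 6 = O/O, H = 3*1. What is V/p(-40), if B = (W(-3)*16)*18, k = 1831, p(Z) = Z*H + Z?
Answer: -37/32 ≈ -1.1563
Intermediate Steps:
H = 3
W(O) = 7 (W(O) = 6 + O/O = 6 + 1 = 7)
p(Z) = 4*Z (p(Z) = Z*3 + Z = 3*Z + Z = 4*Z)
B = 2016 (B = (7*16)*18 = 112*18 = 2016)
V = 185 (V = 2016 - 1*1831 = 2016 - 1831 = 185)
V/p(-40) = 185/((4*(-40))) = 185/(-160) = 185*(-1/160) = -37/32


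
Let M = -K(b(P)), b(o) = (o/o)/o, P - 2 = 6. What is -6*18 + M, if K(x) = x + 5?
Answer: -905/8 ≈ -113.13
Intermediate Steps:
P = 8 (P = 2 + 6 = 8)
b(o) = 1/o
K(x) = 5 + x
M = -41/8 (M = -(5 + 1/8) = -(5 + ⅛) = -1*41/8 = -41/8 ≈ -5.1250)
-6*18 + M = -6*18 - 41/8 = -108 - 41/8 = -905/8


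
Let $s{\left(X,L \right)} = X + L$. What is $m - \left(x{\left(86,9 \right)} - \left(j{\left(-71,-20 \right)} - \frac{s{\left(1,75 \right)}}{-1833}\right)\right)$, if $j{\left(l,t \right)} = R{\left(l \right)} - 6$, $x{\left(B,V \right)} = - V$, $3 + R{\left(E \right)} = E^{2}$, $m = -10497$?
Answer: $- \frac{10000772}{1833} \approx -5456.0$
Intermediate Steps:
$R{\left(E \right)} = -3 + E^{2}$
$j{\left(l,t \right)} = -9 + l^{2}$ ($j{\left(l,t \right)} = \left(-3 + l^{2}\right) - 6 = -9 + l^{2}$)
$s{\left(X,L \right)} = L + X$
$m - \left(x{\left(86,9 \right)} - \left(j{\left(-71,-20 \right)} - \frac{s{\left(1,75 \right)}}{-1833}\right)\right) = -10497 - \left(\left(-1\right) 9 - \left(\left(-9 + \left(-71\right)^{2}\right) - \frac{75 + 1}{-1833}\right)\right) = -10497 - \left(-9 - \left(\left(-9 + 5041\right) - 76 \left(- \frac{1}{1833}\right)\right)\right) = -10497 - \left(-9 - \left(5032 - - \frac{76}{1833}\right)\right) = -10497 - \left(-9 - \left(5032 + \frac{76}{1833}\right)\right) = -10497 - \left(-9 - \frac{9223732}{1833}\right) = -10497 - - \frac{9240229}{1833} = -10497 + \frac{9240229}{1833} = - \frac{10000772}{1833}$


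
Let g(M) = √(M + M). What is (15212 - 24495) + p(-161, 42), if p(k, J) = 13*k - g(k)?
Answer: -11376 - I*√322 ≈ -11376.0 - 17.944*I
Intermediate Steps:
g(M) = √2*√M (g(M) = √(2*M) = √2*√M)
p(k, J) = 13*k - √2*√k
(15212 - 24495) + p(-161, 42) = (15212 - 24495) + (13*(-161) - √2*√(-161)) = -9283 + (-2093 - √2*I*√161) = -9283 + (-2093 - I*√322) = -11376 - I*√322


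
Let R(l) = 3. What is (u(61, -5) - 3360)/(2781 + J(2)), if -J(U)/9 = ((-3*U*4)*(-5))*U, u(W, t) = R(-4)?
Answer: -373/69 ≈ -5.4058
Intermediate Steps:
u(W, t) = 3
J(U) = -540*U² (J(U) = -9*(-3*U*4)*(-5)*U = -9*-12*U*(-5)*U = -9*60*U*U = -540*U²)
(u(61, -5) - 3360)/(2781 + J(2)) = (3 - 3360)/(2781 - 540*2²) = -3357/(2781 - 540*4) = -3357/(2781 - 2160) = -3357/621 = -3357*1/621 = -373/69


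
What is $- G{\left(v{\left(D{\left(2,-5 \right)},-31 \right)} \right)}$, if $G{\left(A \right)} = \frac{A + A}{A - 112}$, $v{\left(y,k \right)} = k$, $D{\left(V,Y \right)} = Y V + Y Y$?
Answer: $- \frac{62}{143} \approx -0.43357$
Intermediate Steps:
$D{\left(V,Y \right)} = Y^{2} + V Y$ ($D{\left(V,Y \right)} = V Y + Y^{2} = Y^{2} + V Y$)
$G{\left(A \right)} = \frac{2 A}{-112 + A}$
$- G{\left(v{\left(D{\left(2,-5 \right)},-31 \right)} \right)} = - \frac{2 \left(-31\right)}{-112 - 31} = - \frac{2 \left(-31\right)}{-143} = - \frac{2 \left(-31\right) \left(-1\right)}{143} = \left(-1\right) \frac{62}{143} = - \frac{62}{143}$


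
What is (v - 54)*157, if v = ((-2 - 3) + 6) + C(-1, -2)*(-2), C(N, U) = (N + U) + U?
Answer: -6751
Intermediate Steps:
C(N, U) = N + 2*U
v = 11 (v = ((-2 - 3) + 6) + (-1 + 2*(-2))*(-2) = (-5 + 6) + (-1 - 4)*(-2) = 1 - 5*(-2) = 1 + 10 = 11)
(v - 54)*157 = (11 - 54)*157 = -43*157 = -6751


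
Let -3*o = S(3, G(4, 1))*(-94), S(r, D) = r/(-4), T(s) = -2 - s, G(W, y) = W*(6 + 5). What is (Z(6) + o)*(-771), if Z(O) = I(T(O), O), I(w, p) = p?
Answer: 26985/2 ≈ 13493.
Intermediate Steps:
G(W, y) = 11*W (G(W, y) = W*11 = 11*W)
Z(O) = O
S(r, D) = -r/4 (S(r, D) = r*(-¼) = -r/4)
o = -47/2 (o = -(-¼*3)*(-94)/3 = -(-1)*(-94)/4 = -⅓*141/2 = -47/2 ≈ -23.500)
(Z(6) + o)*(-771) = (6 - 47/2)*(-771) = -35/2*(-771) = 26985/2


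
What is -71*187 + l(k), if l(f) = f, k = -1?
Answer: -13278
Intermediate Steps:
-71*187 + l(k) = -71*187 - 1 = -13277 - 1 = -13278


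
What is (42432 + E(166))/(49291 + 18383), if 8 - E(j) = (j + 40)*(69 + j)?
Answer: -995/11279 ≈ -0.088217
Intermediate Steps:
E(j) = 8 - (40 + j)*(69 + j) (E(j) = 8 - (j + 40)*(69 + j) = 8 - (40 + j)*(69 + j))
(42432 + E(166))/(49291 + 18383) = (42432 + (-2752 - 1*166² - 109*166))/(49291 + 18383) = (42432 + (-2752 - 1*27556 - 18094))/67674 = (42432 + (-2752 - 27556 - 18094))*(1/67674) = (42432 - 48402)*(1/67674) = -5970*1/67674 = -995/11279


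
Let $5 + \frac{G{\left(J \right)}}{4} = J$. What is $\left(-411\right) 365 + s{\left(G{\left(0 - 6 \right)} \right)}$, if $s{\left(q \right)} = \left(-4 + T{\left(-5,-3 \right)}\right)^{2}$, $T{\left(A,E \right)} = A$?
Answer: $-149934$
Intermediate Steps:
$G{\left(J \right)} = -20 + 4 J$
$s{\left(q \right)} = 81$ ($s{\left(q \right)} = \left(-4 - 5\right)^{2} = \left(-9\right)^{2} = 81$)
$\left(-411\right) 365 + s{\left(G{\left(0 - 6 \right)} \right)} = \left(-411\right) 365 + 81 = -150015 + 81 = -149934$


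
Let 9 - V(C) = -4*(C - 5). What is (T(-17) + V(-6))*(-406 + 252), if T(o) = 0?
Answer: 5390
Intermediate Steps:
V(C) = -11 + 4*C (V(C) = 9 - (-4)*(C - 5) = 9 - (-4)*(-5 + C) = 9 - (20 - 4*C) = 9 + (-20 + 4*C) = -11 + 4*C)
(T(-17) + V(-6))*(-406 + 252) = (0 + (-11 + 4*(-6)))*(-406 + 252) = (0 + (-11 - 24))*(-154) = (0 - 35)*(-154) = -35*(-154) = 5390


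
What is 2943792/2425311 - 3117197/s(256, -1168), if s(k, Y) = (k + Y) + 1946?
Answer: -839680921371/278641286 ≈ -3013.5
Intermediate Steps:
s(k, Y) = 1946 + Y + k (s(k, Y) = (Y + k) + 1946 = 1946 + Y + k)
2943792/2425311 - 3117197/s(256, -1168) = 2943792/2425311 - 3117197/(1946 - 1168 + 256) = 2943792*(1/2425311) - 3117197/1034 = 327088/269479 - 3117197*1/1034 = 327088/269479 - 3117197/1034 = -839680921371/278641286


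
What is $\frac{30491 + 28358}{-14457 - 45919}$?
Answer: $- \frac{58849}{60376} \approx -0.97471$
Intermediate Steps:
$\frac{30491 + 28358}{-14457 - 45919} = \frac{58849}{-60376} = 58849 \left(- \frac{1}{60376}\right) = - \frac{58849}{60376}$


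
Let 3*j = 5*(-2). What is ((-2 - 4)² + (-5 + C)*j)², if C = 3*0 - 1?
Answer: 3136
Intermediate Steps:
j = -10/3 (j = (5*(-2))/3 = (⅓)*(-10) = -10/3 ≈ -3.3333)
C = -1 (C = 0 - 1 = -1)
((-2 - 4)² + (-5 + C)*j)² = ((-2 - 4)² + (-5 - 1)*(-10/3))² = ((-6)² - 6*(-10/3))² = (36 + 20)² = 56² = 3136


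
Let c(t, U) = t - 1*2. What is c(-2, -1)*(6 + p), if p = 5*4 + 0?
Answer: -104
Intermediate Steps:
c(t, U) = -2 + t (c(t, U) = t - 2 = -2 + t)
p = 20 (p = 20 + 0 = 20)
c(-2, -1)*(6 + p) = (-2 - 2)*(6 + 20) = -4*26 = -104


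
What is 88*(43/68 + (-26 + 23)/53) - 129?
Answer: -70579/901 ≈ -78.334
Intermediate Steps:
88*(43/68 + (-26 + 23)/53) - 129 = 88*(43*(1/68) - 3*1/53) - 129 = 88*(43/68 - 3/53) - 129 = 88*(2075/3604) - 129 = 45650/901 - 129 = -70579/901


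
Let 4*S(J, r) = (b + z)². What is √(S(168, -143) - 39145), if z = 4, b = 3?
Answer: I*√156531/2 ≈ 197.82*I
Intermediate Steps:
S(J, r) = 49/4 (S(J, r) = (3 + 4)²/4 = (¼)*7² = (¼)*49 = 49/4)
√(S(168, -143) - 39145) = √(49/4 - 39145) = √(-156531/4) = I*√156531/2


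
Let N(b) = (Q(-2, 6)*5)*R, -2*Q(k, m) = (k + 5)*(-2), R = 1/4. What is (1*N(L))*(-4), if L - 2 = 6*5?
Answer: -15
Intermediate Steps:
L = 32 (L = 2 + 6*5 = 2 + 30 = 32)
R = 1/4 ≈ 0.25000
Q(k, m) = 5 + k (Q(k, m) = -(k + 5)*(-2)/2 = -(5 + k)*(-2)/2 = -(-10 - 2*k)/2 = 5 + k)
N(b) = 15/4 (N(b) = ((5 - 2)*5)*(1/4) = (3*5)*(1/4) = 15*(1/4) = 15/4)
(1*N(L))*(-4) = (1*(15/4))*(-4) = (15/4)*(-4) = -15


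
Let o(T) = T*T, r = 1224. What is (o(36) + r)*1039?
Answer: 2618280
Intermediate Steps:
o(T) = T²
(o(36) + r)*1039 = (36² + 1224)*1039 = (1296 + 1224)*1039 = 2520*1039 = 2618280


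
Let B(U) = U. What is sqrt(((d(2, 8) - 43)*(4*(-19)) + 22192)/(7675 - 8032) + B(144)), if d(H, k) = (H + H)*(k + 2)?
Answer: 2*sqrt(2587179)/357 ≈ 9.0110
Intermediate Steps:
d(H, k) = 2*H*(2 + k) (d(H, k) = (2*H)*(2 + k) = 2*H*(2 + k))
sqrt(((d(2, 8) - 43)*(4*(-19)) + 22192)/(7675 - 8032) + B(144)) = sqrt(((2*2*(2 + 8) - 43)*(4*(-19)) + 22192)/(7675 - 8032) + 144) = sqrt(((2*2*10 - 43)*(-76) + 22192)/(-357) + 144) = sqrt(((40 - 43)*(-76) + 22192)*(-1/357) + 144) = sqrt((-3*(-76) + 22192)*(-1/357) + 144) = sqrt((228 + 22192)*(-1/357) + 144) = sqrt(22420*(-1/357) + 144) = sqrt(-22420/357 + 144) = sqrt(28988/357) = 2*sqrt(2587179)/357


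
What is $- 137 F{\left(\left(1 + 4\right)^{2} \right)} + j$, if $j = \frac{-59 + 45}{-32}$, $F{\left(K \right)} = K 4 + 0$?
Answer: $- \frac{219193}{16} \approx -13700.0$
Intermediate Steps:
$F{\left(K \right)} = 4 K$ ($F{\left(K \right)} = 4 K + 0 = 4 K$)
$j = \frac{7}{16}$ ($j = \left(-14\right) \left(- \frac{1}{32}\right) = \frac{7}{16} \approx 0.4375$)
$- 137 F{\left(\left(1 + 4\right)^{2} \right)} + j = - 137 \cdot 4 \left(1 + 4\right)^{2} + \frac{7}{16} = - 137 \cdot 4 \cdot 5^{2} + \frac{7}{16} = - 137 \cdot 4 \cdot 25 + \frac{7}{16} = \left(-137\right) 100 + \frac{7}{16} = -13700 + \frac{7}{16} = - \frac{219193}{16}$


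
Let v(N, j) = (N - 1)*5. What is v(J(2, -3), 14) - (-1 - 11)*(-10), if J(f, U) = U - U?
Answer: -125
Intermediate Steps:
J(f, U) = 0
v(N, j) = -5 + 5*N (v(N, j) = (-1 + N)*5 = -5 + 5*N)
v(J(2, -3), 14) - (-1 - 11)*(-10) = (-5 + 5*0) - (-1 - 11)*(-10) = (-5 + 0) - (-12)*(-10) = -5 - 1*120 = -5 - 120 = -125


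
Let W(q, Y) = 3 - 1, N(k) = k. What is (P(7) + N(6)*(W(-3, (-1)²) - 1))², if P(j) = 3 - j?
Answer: 4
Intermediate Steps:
W(q, Y) = 2
(P(7) + N(6)*(W(-3, (-1)²) - 1))² = ((3 - 1*7) + 6*(2 - 1))² = ((3 - 7) + 6*1)² = (-4 + 6)² = 2² = 4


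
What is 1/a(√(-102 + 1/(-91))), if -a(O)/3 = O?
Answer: I*√844753/27849 ≈ 0.033003*I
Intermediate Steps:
a(O) = -3*O
1/a(√(-102 + 1/(-91))) = 1/(-3*√(-102 + 1/(-91))) = 1/(-3*√(-102 - 1/91)) = 1/(-3*I*√844753/91) = I*√844753/27849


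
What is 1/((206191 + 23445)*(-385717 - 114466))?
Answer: -1/114860023388 ≈ -8.7062e-12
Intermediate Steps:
1/((206191 + 23445)*(-385717 - 114466)) = 1/(229636*(-500183)) = 1/(-114860023388) = -1/114860023388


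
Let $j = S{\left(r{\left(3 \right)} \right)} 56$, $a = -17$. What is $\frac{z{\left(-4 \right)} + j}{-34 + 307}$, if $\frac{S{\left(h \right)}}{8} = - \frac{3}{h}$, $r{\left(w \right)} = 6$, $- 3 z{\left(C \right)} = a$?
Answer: $- \frac{655}{819} \approx -0.79976$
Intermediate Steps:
$z{\left(C \right)} = \frac{17}{3}$ ($z{\left(C \right)} = \left(- \frac{1}{3}\right) \left(-17\right) = \frac{17}{3}$)
$S{\left(h \right)} = - \frac{24}{h}$ ($S{\left(h \right)} = 8 \left(- \frac{3}{h}\right) = - \frac{24}{h}$)
$j = -224$ ($j = - \frac{24}{6} \cdot 56 = \left(-24\right) \frac{1}{6} \cdot 56 = \left(-4\right) 56 = -224$)
$\frac{z{\left(-4 \right)} + j}{-34 + 307} = \frac{\frac{17}{3} - 224}{-34 + 307} = - \frac{655}{3 \cdot 273} = \left(- \frac{655}{3}\right) \frac{1}{273} = - \frac{655}{819}$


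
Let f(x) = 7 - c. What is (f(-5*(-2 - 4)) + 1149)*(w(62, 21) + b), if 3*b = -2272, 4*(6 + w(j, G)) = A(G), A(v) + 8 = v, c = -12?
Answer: -2663332/3 ≈ -8.8778e+5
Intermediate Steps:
A(v) = -8 + v
f(x) = 19 (f(x) = 7 - 1*(-12) = 7 + 12 = 19)
w(j, G) = -8 + G/4 (w(j, G) = -6 + (-8 + G)/4 = -6 + (-2 + G/4) = -8 + G/4)
b = -2272/3 (b = (⅓)*(-2272) = -2272/3 ≈ -757.33)
(f(-5*(-2 - 4)) + 1149)*(w(62, 21) + b) = (19 + 1149)*((-8 + (¼)*21) - 2272/3) = 1168*((-8 + 21/4) - 2272/3) = 1168*(-11/4 - 2272/3) = 1168*(-9121/12) = -2663332/3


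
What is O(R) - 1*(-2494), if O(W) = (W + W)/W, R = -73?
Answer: 2496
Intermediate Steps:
O(W) = 2 (O(W) = (2*W)/W = 2)
O(R) - 1*(-2494) = 2 - 1*(-2494) = 2 + 2494 = 2496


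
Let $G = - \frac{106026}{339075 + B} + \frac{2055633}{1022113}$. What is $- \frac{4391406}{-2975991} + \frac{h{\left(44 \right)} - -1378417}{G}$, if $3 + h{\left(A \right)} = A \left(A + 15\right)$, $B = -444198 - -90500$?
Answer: $\frac{161228996537878302112}{1081277310333867} \approx 1.4911 \cdot 10^{5}$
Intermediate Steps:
$B = -353698$ ($B = -444198 + 90500 = -353698$)
$h{\left(A \right)} = -3 + A \left(15 + A\right)$ ($h{\left(A \right)} = -3 + A \left(A + 15\right) = -3 + A \left(15 + A\right)$)
$G = \frac{138430074297}{14946358399}$ ($G = - \frac{106026}{339075 - 353698} + \frac{2055633}{1022113} = - \frac{106026}{-14623} + 2055633 \cdot \frac{1}{1022113} = \left(-106026\right) \left(- \frac{1}{14623}\right) + \frac{2055633}{1022113} = \frac{106026}{14623} + \frac{2055633}{1022113} = \frac{138430074297}{14946358399} \approx 9.2618$)
$- \frac{4391406}{-2975991} + \frac{h{\left(44 \right)} - -1378417}{G} = - \frac{4391406}{-2975991} + \frac{\left(-3 + 44^{2} + 15 \cdot 44\right) - -1378417}{\frac{138430074297}{14946358399}} = \left(-4391406\right) \left(- \frac{1}{2975991}\right) + \left(\left(-3 + 1936 + 660\right) + 1378417\right) \frac{14946358399}{138430074297} = \frac{11526}{7811} + \left(2593 + 1378417\right) \frac{14946358399}{138430074297} = \frac{11526}{7811} + 1381010 \cdot \frac{14946358399}{138430074297} = \frac{11526}{7811} + \frac{20641070412602990}{138430074297} = \frac{161228996537878302112}{1081277310333867}$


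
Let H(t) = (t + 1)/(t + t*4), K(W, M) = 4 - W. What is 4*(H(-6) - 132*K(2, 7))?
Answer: -3166/3 ≈ -1055.3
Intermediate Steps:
H(t) = (1 + t)/(5*t) (H(t) = (1 + t)/(t + 4*t) = (1 + t)/((5*t)) = (1 + t)*(1/(5*t)) = (1 + t)/(5*t))
4*(H(-6) - 132*K(2, 7)) = 4*((1/5)*(1 - 6)/(-6) - 132*(4 - 1*2)) = 4*((1/5)*(-1/6)*(-5) - 132*(4 - 2)) = 4*(1/6 - 132*2) = 4*(1/6 - 264) = 4*(-1583/6) = -3166/3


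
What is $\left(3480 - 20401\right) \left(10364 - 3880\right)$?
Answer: $-109715764$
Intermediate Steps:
$\left(3480 - 20401\right) \left(10364 - 3880\right) = \left(-16921\right) 6484 = -109715764$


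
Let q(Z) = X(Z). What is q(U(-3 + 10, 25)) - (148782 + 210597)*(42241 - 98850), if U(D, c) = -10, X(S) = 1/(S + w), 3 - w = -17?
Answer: 203440858111/10 ≈ 2.0344e+10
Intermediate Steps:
w = 20 (w = 3 - 1*(-17) = 3 + 17 = 20)
X(S) = 1/(20 + S) (X(S) = 1/(S + 20) = 1/(20 + S))
q(Z) = 1/(20 + Z)
q(U(-3 + 10, 25)) - (148782 + 210597)*(42241 - 98850) = 1/(20 - 10) - (148782 + 210597)*(42241 - 98850) = 1/10 - 359379*(-56609) = ⅒ - 1*(-20344085811) = ⅒ + 20344085811 = 203440858111/10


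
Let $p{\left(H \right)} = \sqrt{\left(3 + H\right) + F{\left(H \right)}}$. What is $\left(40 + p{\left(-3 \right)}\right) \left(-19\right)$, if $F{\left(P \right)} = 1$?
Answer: $-779$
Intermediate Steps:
$p{\left(H \right)} = \sqrt{4 + H}$ ($p{\left(H \right)} = \sqrt{\left(3 + H\right) + 1} = \sqrt{4 + H}$)
$\left(40 + p{\left(-3 \right)}\right) \left(-19\right) = \left(40 + \sqrt{4 - 3}\right) \left(-19\right) = \left(40 + \sqrt{1}\right) \left(-19\right) = \left(40 + 1\right) \left(-19\right) = 41 \left(-19\right) = -779$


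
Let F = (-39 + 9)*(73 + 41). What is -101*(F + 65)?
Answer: 338855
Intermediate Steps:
F = -3420 (F = -30*114 = -3420)
-101*(F + 65) = -101*(-3420 + 65) = -101*(-3355) = 338855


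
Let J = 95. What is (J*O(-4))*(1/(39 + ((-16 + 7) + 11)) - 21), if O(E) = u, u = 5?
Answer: -408500/41 ≈ -9963.4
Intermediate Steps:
O(E) = 5
(J*O(-4))*(1/(39 + ((-16 + 7) + 11)) - 21) = (95*5)*(1/(39 + ((-16 + 7) + 11)) - 21) = 475*(1/(39 + (-9 + 11)) - 21) = 475*(1/(39 + 2) - 21) = 475*(1/41 - 21) = 475*(-860/41) = -408500/41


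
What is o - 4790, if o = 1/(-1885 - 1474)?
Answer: -16089611/3359 ≈ -4790.0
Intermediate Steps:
o = -1/3359 (o = 1/(-3359) = -1/3359 ≈ -0.00029771)
o - 4790 = -1/3359 - 4790 = -16089611/3359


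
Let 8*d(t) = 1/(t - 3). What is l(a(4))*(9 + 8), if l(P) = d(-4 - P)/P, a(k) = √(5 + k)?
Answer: -17/240 ≈ -0.070833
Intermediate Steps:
d(t) = 1/(8*(-3 + t)) (d(t) = 1/(8*(t - 3)) = 1/(8*(-3 + t)))
l(P) = 1/(8*P*(-7 - P)) (l(P) = (1/(8*(-3 + (-4 - P))))/P = (1/(8*(-7 - P)))/P = 1/(8*P*(-7 - P)))
l(a(4))*(9 + 8) = (-1/(8*(√(5 + 4))*(7 + √(5 + 4))))*(9 + 8) = -1/(8*(√9)*(7 + √9))*17 = -⅛/(3*(7 + 3))*17 = -⅛*⅓/10*17 = -⅛*⅓*⅒*17 = -1/240*17 = -17/240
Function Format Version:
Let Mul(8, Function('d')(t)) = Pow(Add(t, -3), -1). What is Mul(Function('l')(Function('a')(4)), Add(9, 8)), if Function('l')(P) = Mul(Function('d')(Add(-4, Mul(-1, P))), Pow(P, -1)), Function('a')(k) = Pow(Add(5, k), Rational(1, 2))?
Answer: Rational(-17, 240) ≈ -0.070833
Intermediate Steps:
Function('d')(t) = Mul(Rational(1, 8), Pow(Add(-3, t), -1)) (Function('d')(t) = Mul(Rational(1, 8), Pow(Add(t, -3), -1)) = Mul(Rational(1, 8), Pow(Add(-3, t), -1)))
Function('l')(P) = Mul(Rational(1, 8), Pow(P, -1), Pow(Add(-7, Mul(-1, P)), -1)) (Function('l')(P) = Mul(Mul(Rational(1, 8), Pow(Add(-3, Add(-4, Mul(-1, P))), -1)), Pow(P, -1)) = Mul(Mul(Rational(1, 8), Pow(Add(-7, Mul(-1, P)), -1)), Pow(P, -1)) = Mul(Rational(1, 8), Pow(P, -1), Pow(Add(-7, Mul(-1, P)), -1)))
Mul(Function('l')(Function('a')(4)), Add(9, 8)) = Mul(Mul(Rational(-1, 8), Pow(Pow(Add(5, 4), Rational(1, 2)), -1), Pow(Add(7, Pow(Add(5, 4), Rational(1, 2))), -1)), Add(9, 8)) = Mul(Mul(Rational(-1, 8), Pow(Pow(9, Rational(1, 2)), -1), Pow(Add(7, Pow(9, Rational(1, 2))), -1)), 17) = Mul(Mul(Rational(-1, 8), Pow(3, -1), Pow(Add(7, 3), -1)), 17) = Mul(Mul(Rational(-1, 8), Rational(1, 3), Pow(10, -1)), 17) = Mul(Mul(Rational(-1, 8), Rational(1, 3), Rational(1, 10)), 17) = Mul(Rational(-1, 240), 17) = Rational(-17, 240)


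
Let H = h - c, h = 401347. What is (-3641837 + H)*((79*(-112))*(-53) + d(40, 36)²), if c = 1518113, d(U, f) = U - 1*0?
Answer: -2239132090032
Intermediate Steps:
d(U, f) = U (d(U, f) = U + 0 = U)
H = -1116766 (H = 401347 - 1*1518113 = 401347 - 1518113 = -1116766)
(-3641837 + H)*((79*(-112))*(-53) + d(40, 36)²) = (-3641837 - 1116766)*((79*(-112))*(-53) + 40²) = -4758603*(-8848*(-53) + 1600) = -4758603*(468944 + 1600) = -4758603*470544 = -2239132090032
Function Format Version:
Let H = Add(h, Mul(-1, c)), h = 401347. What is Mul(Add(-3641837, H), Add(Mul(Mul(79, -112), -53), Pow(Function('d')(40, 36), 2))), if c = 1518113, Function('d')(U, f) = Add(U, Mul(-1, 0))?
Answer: -2239132090032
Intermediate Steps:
Function('d')(U, f) = U (Function('d')(U, f) = Add(U, 0) = U)
H = -1116766 (H = Add(401347, Mul(-1, 1518113)) = Add(401347, -1518113) = -1116766)
Mul(Add(-3641837, H), Add(Mul(Mul(79, -112), -53), Pow(Function('d')(40, 36), 2))) = Mul(Add(-3641837, -1116766), Add(Mul(Mul(79, -112), -53), Pow(40, 2))) = Mul(-4758603, Add(Mul(-8848, -53), 1600)) = Mul(-4758603, Add(468944, 1600)) = Mul(-4758603, 470544) = -2239132090032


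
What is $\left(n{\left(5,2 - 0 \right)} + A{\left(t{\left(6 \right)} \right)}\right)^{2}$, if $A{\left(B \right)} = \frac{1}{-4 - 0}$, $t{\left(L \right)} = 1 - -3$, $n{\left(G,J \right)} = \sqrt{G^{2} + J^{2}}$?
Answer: $\frac{465}{16} - \frac{\sqrt{29}}{2} \approx 26.37$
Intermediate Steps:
$t{\left(L \right)} = 4$ ($t{\left(L \right)} = 1 + 3 = 4$)
$A{\left(B \right)} = - \frac{1}{4}$ ($A{\left(B \right)} = \frac{1}{-4 + \left(-1 + 1\right)} = \frac{1}{-4 + 0} = \frac{1}{-4} = - \frac{1}{4}$)
$\left(n{\left(5,2 - 0 \right)} + A{\left(t{\left(6 \right)} \right)}\right)^{2} = \left(\sqrt{5^{2} + \left(2 - 0\right)^{2}} - \frac{1}{4}\right)^{2} = \left(\sqrt{25 + \left(2 + 0\right)^{2}} - \frac{1}{4}\right)^{2} = \left(\sqrt{25 + 2^{2}} - \frac{1}{4}\right)^{2} = \left(\sqrt{25 + 4} - \frac{1}{4}\right)^{2} = \left(\sqrt{29} - \frac{1}{4}\right)^{2} = \left(- \frac{1}{4} + \sqrt{29}\right)^{2}$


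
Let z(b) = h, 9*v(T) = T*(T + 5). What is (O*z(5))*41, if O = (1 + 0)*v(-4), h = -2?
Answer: 328/9 ≈ 36.444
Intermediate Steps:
v(T) = T*(5 + T)/9 (v(T) = (T*(T + 5))/9 = (T*(5 + T))/9 = T*(5 + T)/9)
z(b) = -2
O = -4/9 (O = (1 + 0)*((⅑)*(-4)*(5 - 4)) = 1*((⅑)*(-4)*1) = 1*(-4/9) = -4/9 ≈ -0.44444)
(O*z(5))*41 = -4/9*(-2)*41 = (8/9)*41 = 328/9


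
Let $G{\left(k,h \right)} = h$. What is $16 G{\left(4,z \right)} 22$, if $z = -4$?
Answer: $-1408$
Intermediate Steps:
$16 G{\left(4,z \right)} 22 = 16 \left(-4\right) 22 = \left(-64\right) 22 = -1408$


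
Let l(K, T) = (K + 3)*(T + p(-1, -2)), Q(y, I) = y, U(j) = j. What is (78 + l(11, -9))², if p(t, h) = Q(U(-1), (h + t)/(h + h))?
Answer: 3844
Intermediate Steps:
p(t, h) = -1
l(K, T) = (-1 + T)*(3 + K) (l(K, T) = (K + 3)*(T - 1) = (3 + K)*(-1 + T) = (-1 + T)*(3 + K))
(78 + l(11, -9))² = (78 + (-3 - 1*11 + 3*(-9) + 11*(-9)))² = (78 + (-3 - 11 - 27 - 99))² = (78 - 140)² = (-62)² = 3844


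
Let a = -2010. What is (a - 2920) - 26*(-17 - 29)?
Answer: -3734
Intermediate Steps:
(a - 2920) - 26*(-17 - 29) = (-2010 - 2920) - 26*(-17 - 29) = -4930 - 26*(-46) = -4930 + 1196 = -3734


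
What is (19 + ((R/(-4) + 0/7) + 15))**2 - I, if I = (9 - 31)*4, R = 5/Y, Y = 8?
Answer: 1263001/1024 ≈ 1233.4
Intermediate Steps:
R = 5/8 ≈ 0.62500
I = -88 (I = -22*4 = -88)
(19 + ((R/(-4) + 0/7) + 15))**2 - I = (19 + (((5/8)/(-4) + 0/7) + 15))**2 - 1*(-88) = (19 + (((5/8)*(-1/4) + 0*(1/7)) + 15))**2 + 88 = (19 + ((-5/32 + 0) + 15))**2 + 88 = (19 + (-5/32 + 15))**2 + 88 = (19 + 475/32)**2 + 88 = (1083/32)**2 + 88 = 1172889/1024 + 88 = 1263001/1024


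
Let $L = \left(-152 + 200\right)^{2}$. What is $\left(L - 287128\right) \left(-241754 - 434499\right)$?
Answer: $192613084472$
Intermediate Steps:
$L = 2304$ ($L = 48^{2} = 2304$)
$\left(L - 287128\right) \left(-241754 - 434499\right) = \left(2304 - 287128\right) \left(-241754 - 434499\right) = \left(-284824\right) \left(-676253\right) = 192613084472$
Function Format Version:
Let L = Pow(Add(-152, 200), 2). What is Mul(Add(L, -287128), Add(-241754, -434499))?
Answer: 192613084472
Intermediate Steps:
L = 2304 (L = Pow(48, 2) = 2304)
Mul(Add(L, -287128), Add(-241754, -434499)) = Mul(Add(2304, -287128), Add(-241754, -434499)) = Mul(-284824, -676253) = 192613084472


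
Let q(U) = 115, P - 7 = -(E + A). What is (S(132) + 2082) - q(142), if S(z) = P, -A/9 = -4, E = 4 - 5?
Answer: 1939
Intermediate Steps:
E = -1
A = 36 (A = -9*(-4) = 36)
P = -28 (P = 7 - (-1 + 36) = 7 - 1*35 = 7 - 35 = -28)
S(z) = -28
(S(132) + 2082) - q(142) = (-28 + 2082) - 1*115 = 2054 - 115 = 1939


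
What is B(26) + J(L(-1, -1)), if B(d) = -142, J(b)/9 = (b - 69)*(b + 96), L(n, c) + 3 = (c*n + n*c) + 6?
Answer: -58318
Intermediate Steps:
L(n, c) = 3 + 2*c*n (L(n, c) = -3 + ((c*n + n*c) + 6) = -3 + ((c*n + c*n) + 6) = -3 + (2*c*n + 6) = -3 + (6 + 2*c*n) = 3 + 2*c*n)
J(b) = 9*(-69 + b)*(96 + b) (J(b) = 9*((b - 69)*(b + 96)) = 9*((-69 + b)*(96 + b)) = 9*(-69 + b)*(96 + b))
B(26) + J(L(-1, -1)) = -142 + (-59616 + 9*(3 + 2*(-1)*(-1))² + 243*(3 + 2*(-1)*(-1))) = -142 + (-59616 + 9*(3 + 2)² + 243*(3 + 2)) = -142 + (-59616 + 9*5² + 243*5) = -142 + (-59616 + 9*25 + 1215) = -142 + (-59616 + 225 + 1215) = -142 - 58176 = -58318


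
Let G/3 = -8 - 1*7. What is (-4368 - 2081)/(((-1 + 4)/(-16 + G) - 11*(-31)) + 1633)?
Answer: -393389/120411 ≈ -3.2671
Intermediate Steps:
G = -45 (G = 3*(-8 - 1*7) = 3*(-8 - 7) = 3*(-15) = -45)
(-4368 - 2081)/(((-1 + 4)/(-16 + G) - 11*(-31)) + 1633) = (-4368 - 2081)/(((-1 + 4)/(-16 - 45) - 11*(-31)) + 1633) = -6449/((3/(-61) + 341) + 1633) = -6449/((3*(-1/61) + 341) + 1633) = -6449/((-3/61 + 341) + 1633) = -6449/(20798/61 + 1633) = -6449/120411/61 = -6449*61/120411 = -393389/120411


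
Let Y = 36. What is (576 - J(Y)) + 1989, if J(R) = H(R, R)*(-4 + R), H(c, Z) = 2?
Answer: 2501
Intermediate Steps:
J(R) = -8 + 2*R (J(R) = 2*(-4 + R) = -8 + 2*R)
(576 - J(Y)) + 1989 = (576 - (-8 + 2*36)) + 1989 = (576 - (-8 + 72)) + 1989 = (576 - 1*64) + 1989 = (576 - 64) + 1989 = 512 + 1989 = 2501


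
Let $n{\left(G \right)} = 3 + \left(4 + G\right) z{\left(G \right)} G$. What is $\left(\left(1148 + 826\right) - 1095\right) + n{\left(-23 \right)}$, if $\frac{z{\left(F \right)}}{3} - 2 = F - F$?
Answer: $3504$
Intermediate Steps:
$z{\left(F \right)} = 6$ ($z{\left(F \right)} = 6 + 3 \left(F - F\right) = 6 + 3 \cdot 0 = 6 + 0 = 6$)
$n{\left(G \right)} = 3 + G \left(24 + 6 G\right)$ ($n{\left(G \right)} = 3 + \left(4 + G\right) 6 G = 3 + \left(24 + 6 G\right) G = 3 + G \left(24 + 6 G\right)$)
$\left(\left(1148 + 826\right) - 1095\right) + n{\left(-23 \right)} = \left(\left(1148 + 826\right) - 1095\right) + \left(3 + 6 \left(-23\right)^{2} + 24 \left(-23\right)\right) = \left(1974 - 1095\right) + \left(3 + 6 \cdot 529 - 552\right) = 879 + \left(3 + 3174 - 552\right) = 879 + 2625 = 3504$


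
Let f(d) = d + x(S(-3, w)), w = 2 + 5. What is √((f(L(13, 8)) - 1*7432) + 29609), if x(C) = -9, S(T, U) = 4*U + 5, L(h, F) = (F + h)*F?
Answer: 8*√349 ≈ 149.45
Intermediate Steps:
w = 7
L(h, F) = F*(F + h)
S(T, U) = 5 + 4*U
f(d) = -9 + d (f(d) = d - 9 = -9 + d)
√((f(L(13, 8)) - 1*7432) + 29609) = √(((-9 + 8*(8 + 13)) - 1*7432) + 29609) = √(((-9 + 8*21) - 7432) + 29609) = √(((-9 + 168) - 7432) + 29609) = √((159 - 7432) + 29609) = √(-7273 + 29609) = √22336 = 8*√349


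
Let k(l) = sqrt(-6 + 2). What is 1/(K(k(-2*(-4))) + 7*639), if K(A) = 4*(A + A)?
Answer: 4473/20007985 - 16*I/20007985 ≈ 0.00022356 - 7.9968e-7*I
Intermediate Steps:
k(l) = 2*I (k(l) = sqrt(-4) = 2*I)
K(A) = 8*A (K(A) = 4*(2*A) = 8*A)
1/(K(k(-2*(-4))) + 7*639) = 1/(8*(2*I) + 7*639) = 1/(16*I + 4473) = 1/(4473 + 16*I) = (4473 - 16*I)/20007985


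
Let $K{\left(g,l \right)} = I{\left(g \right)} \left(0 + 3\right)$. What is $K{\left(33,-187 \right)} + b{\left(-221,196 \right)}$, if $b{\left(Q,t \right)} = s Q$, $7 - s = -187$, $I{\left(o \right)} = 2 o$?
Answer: $-42676$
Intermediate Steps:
$s = 194$ ($s = 7 - -187 = 7 + 187 = 194$)
$b{\left(Q,t \right)} = 194 Q$
$K{\left(g,l \right)} = 6 g$ ($K{\left(g,l \right)} = 2 g \left(0 + 3\right) = 2 g 3 = 6 g$)
$K{\left(33,-187 \right)} + b{\left(-221,196 \right)} = 6 \cdot 33 + 194 \left(-221\right) = 198 - 42874 = -42676$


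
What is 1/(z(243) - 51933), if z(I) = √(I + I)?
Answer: -17311/899012001 - √6/299670667 ≈ -1.9264e-5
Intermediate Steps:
z(I) = √2*√I (z(I) = √(2*I) = √2*√I)
1/(z(243) - 51933) = 1/(√2*√243 - 51933) = 1/(√2*(9*√3) - 51933) = 1/(9*√6 - 51933) = 1/(-51933 + 9*√6)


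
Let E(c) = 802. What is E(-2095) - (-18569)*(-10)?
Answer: -184888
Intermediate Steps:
E(-2095) - (-18569)*(-10) = 802 - (-18569)*(-10) = 802 - 1*185690 = 802 - 185690 = -184888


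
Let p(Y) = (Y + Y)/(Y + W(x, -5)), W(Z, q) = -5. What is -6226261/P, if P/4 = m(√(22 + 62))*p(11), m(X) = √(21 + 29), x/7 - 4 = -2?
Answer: -18678783*√2/440 ≈ -60036.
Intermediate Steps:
x = 14 (x = 28 + 7*(-2) = 28 - 14 = 14)
m(X) = 5*√2 (m(X) = √50 = 5*√2)
p(Y) = 2*Y/(-5 + Y) (p(Y) = (Y + Y)/(Y - 5) = (2*Y)/(-5 + Y) = 2*Y/(-5 + Y))
P = 220*√2/3 (P = 4*((5*√2)*(2*11/(-5 + 11))) = 4*((5*√2)*(2*11/6)) = 4*((5*√2)*(2*11*(⅙))) = 4*((5*√2)*(11/3)) = 4*(55*√2/3) = 220*√2/3 ≈ 103.71)
-6226261/P = -6226261*3*√2/440 = -18678783*√2/440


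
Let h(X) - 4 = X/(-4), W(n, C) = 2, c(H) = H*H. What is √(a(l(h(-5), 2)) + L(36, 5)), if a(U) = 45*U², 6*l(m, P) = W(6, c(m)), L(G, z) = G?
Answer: √41 ≈ 6.4031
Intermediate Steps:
c(H) = H²
h(X) = 4 - X/4 (h(X) = 4 + X/(-4) = 4 + X*(-¼) = 4 - X/4)
l(m, P) = ⅓ (l(m, P) = (⅙)*2 = ⅓)
√(a(l(h(-5), 2)) + L(36, 5)) = √(45*(⅓)² + 36) = √(45*(⅑) + 36) = √(5 + 36) = √41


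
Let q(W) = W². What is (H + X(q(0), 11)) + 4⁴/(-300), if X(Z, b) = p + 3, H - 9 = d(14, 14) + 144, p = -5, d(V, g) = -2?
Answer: 11111/75 ≈ 148.15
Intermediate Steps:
H = 151 (H = 9 + (-2 + 144) = 9 + 142 = 151)
X(Z, b) = -2 (X(Z, b) = -5 + 3 = -2)
(H + X(q(0), 11)) + 4⁴/(-300) = (151 - 2) + 4⁴/(-300) = 149 + 256*(-1/300) = 149 - 64/75 = 11111/75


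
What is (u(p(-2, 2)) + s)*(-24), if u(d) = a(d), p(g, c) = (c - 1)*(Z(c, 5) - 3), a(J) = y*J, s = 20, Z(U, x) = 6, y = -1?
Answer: -408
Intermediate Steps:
a(J) = -J
p(g, c) = -3 + 3*c (p(g, c) = (c - 1)*(6 - 3) = (-1 + c)*3 = -3 + 3*c)
u(d) = -d
(u(p(-2, 2)) + s)*(-24) = (-(-3 + 3*2) + 20)*(-24) = (-(-3 + 6) + 20)*(-24) = (-1*3 + 20)*(-24) = (-3 + 20)*(-24) = 17*(-24) = -408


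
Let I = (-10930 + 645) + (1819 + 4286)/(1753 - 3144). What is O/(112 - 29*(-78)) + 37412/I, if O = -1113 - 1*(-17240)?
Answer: 26818788543/8494492490 ≈ 3.1572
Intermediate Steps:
O = 16127 (O = -1113 + 17240 = 16127)
I = -14312540/1391 (I = -10285 + 6105/(-1391) = -10285 + 6105*(-1/1391) = -10285 - 6105/1391 = -14312540/1391 ≈ -10289.)
O/(112 - 29*(-78)) + 37412/I = 16127/(112 - 29*(-78)) + 37412/(-14312540/1391) = 16127/(112 + 2262) + 37412*(-1391/14312540) = 16127/2374 - 13010023/3578135 = 26818788543/8494492490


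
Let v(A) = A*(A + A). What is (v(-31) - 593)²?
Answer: 1766241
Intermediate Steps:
v(A) = 2*A² (v(A) = A*(2*A) = 2*A²)
(v(-31) - 593)² = (2*(-31)² - 593)² = (2*961 - 593)² = (1922 - 593)² = 1329² = 1766241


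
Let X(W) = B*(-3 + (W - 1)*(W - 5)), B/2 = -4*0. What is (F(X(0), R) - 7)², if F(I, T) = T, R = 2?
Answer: 25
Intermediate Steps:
B = 0 (B = 2*(-4*0) = 2*0 = 0)
X(W) = 0 (X(W) = 0*(-3 + (W - 1)*(W - 5)) = 0*(-3 + (-1 + W)*(-5 + W)) = 0)
(F(X(0), R) - 7)² = (2 - 7)² = (-5)² = 25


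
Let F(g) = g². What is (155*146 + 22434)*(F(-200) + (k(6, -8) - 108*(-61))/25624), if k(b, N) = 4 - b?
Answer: 5773636778938/3203 ≈ 1.8026e+9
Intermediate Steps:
(155*146 + 22434)*(F(-200) + (k(6, -8) - 108*(-61))/25624) = (155*146 + 22434)*((-200)² + ((4 - 1*6) - 108*(-61))/25624) = (22630 + 22434)*(40000 + ((4 - 6) + 6588)*(1/25624)) = 45064*(40000 + (-2 + 6588)*(1/25624)) = 45064*(40000 + 6586*(1/25624)) = 45064*(40000 + 3293/12812) = 45064*(512483293/12812) = 5773636778938/3203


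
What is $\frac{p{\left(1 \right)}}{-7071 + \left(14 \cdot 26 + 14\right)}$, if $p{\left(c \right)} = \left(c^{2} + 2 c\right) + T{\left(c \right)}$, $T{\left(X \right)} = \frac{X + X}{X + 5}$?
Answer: $- \frac{10}{20079} \approx -0.00049803$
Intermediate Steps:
$T{\left(X \right)} = \frac{2 X}{5 + X}$
$p{\left(c \right)} = c^{2} + 2 c + \frac{2 c}{5 + c}$ ($p{\left(c \right)} = \left(c^{2} + 2 c\right) + \frac{2 c}{5 + c} = c^{2} + 2 c + \frac{2 c}{5 + c}$)
$\frac{p{\left(1 \right)}}{-7071 + \left(14 \cdot 26 + 14\right)} = \frac{1 \frac{1}{5 + 1} \left(2 + \left(2 + 1\right) \left(5 + 1\right)\right)}{-7071 + \left(14 \cdot 26 + 14\right)} = \frac{1 \cdot \frac{1}{6} \left(2 + 3 \cdot 6\right)}{-7071 + \left(364 + 14\right)} = \frac{1 \cdot \frac{1}{6} \left(2 + 18\right)}{-7071 + 378} = \frac{1 \cdot \frac{1}{6} \cdot 20}{-6693} = \left(- \frac{1}{6693}\right) \frac{10}{3} = - \frac{10}{20079}$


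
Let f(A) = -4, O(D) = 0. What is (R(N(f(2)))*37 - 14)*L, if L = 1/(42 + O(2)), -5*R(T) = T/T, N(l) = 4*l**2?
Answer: -107/210 ≈ -0.50952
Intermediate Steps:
R(T) = -1/5 (R(T) = -T/(5*T) = -1/5*1 = -1/5)
L = 1/42 (L = 1/(42 + 0) = 1/42 ≈ 0.023810)
(R(N(f(2)))*37 - 14)*L = (-1/5*37 - 14)*(1/42) = (-37/5 - 14)*(1/42) = -107/5*1/42 = -107/210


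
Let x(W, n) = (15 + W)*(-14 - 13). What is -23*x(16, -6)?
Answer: 19251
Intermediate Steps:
x(W, n) = -405 - 27*W (x(W, n) = (15 + W)*(-27) = -405 - 27*W)
-23*x(16, -6) = -23*(-405 - 27*16) = -23*(-405 - 432) = -23*(-837) = 19251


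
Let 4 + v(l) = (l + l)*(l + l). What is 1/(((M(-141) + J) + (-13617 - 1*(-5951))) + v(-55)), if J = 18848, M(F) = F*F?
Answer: 1/43159 ≈ 2.3170e-5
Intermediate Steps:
M(F) = F**2
v(l) = -4 + 4*l**2 (v(l) = -4 + (l + l)*(l + l) = -4 + (2*l)*(2*l) = -4 + 4*l**2)
1/(((M(-141) + J) + (-13617 - 1*(-5951))) + v(-55)) = 1/((((-141)**2 + 18848) + (-13617 - 1*(-5951))) + (-4 + 4*(-55)**2)) = 1/(((19881 + 18848) + (-13617 + 5951)) + (-4 + 4*3025)) = 1/((38729 - 7666) + (-4 + 12100)) = 1/(31063 + 12096) = 1/43159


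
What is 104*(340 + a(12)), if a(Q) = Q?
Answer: 36608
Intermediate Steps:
104*(340 + a(12)) = 104*(340 + 12) = 104*352 = 36608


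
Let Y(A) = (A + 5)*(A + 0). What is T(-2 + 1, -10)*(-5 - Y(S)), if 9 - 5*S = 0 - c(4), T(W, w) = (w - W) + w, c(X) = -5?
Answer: 4579/25 ≈ 183.16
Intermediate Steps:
T(W, w) = -W + 2*w
S = 4/5 (S = 9/5 - (0 - 1*(-5))/5 = 9/5 - (0 + 5)/5 = 9/5 - 1/5*5 = 9/5 - 1 = 4/5 ≈ 0.80000)
Y(A) = A*(5 + A) (Y(A) = (5 + A)*A = A*(5 + A))
T(-2 + 1, -10)*(-5 - Y(S)) = (-(-2 + 1) + 2*(-10))*(-5 - 4*(5 + 4/5)/5) = (-1*(-1) - 20)*(-5 - 4*29/(5*5)) = (1 - 20)*(-5 - 1*116/25) = -19*(-5 - 116/25) = -19*(-241/25) = 4579/25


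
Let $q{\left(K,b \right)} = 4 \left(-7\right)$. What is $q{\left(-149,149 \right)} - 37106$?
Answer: $-37134$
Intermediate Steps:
$q{\left(K,b \right)} = -28$
$q{\left(-149,149 \right)} - 37106 = -28 - 37106 = -37134$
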